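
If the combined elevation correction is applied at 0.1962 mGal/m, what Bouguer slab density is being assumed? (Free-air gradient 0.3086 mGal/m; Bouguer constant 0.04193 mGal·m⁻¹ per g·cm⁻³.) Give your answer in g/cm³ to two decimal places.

0.1962 = 0.3086 − 0.04193 × ρ
ρ = (0.3086 − 0.1962) / 0.04193 = 2.68 g/cm³

2.68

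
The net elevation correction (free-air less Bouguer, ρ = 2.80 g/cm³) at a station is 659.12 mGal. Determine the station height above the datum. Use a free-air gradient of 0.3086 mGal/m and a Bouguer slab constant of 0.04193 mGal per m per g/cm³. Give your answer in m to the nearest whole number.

Combined gradient = 0.3086 − 0.04193 × 2.80 = 0.1911960 mGal/m
h = 659.12 / 0.1911960 = 3447.35 m

3447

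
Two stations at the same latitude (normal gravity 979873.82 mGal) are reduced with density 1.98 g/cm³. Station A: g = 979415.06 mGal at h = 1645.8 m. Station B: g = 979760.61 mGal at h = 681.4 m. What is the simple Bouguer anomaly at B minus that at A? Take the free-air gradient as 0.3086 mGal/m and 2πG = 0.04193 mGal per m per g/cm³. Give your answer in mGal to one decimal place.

128.0

Δg_SB(A) = 979415.06 − 979873.82 + 0.3086×1645.8 − 0.04193×1.98×1645.8 = -87.50 mGal
Δg_SB(B) = 979760.61 − 979873.82 + 0.3086×681.4 − 0.04193×1.98×681.4 = 40.50 mGal
Difference = 40.50 − (-87.50) = 128.00 mGal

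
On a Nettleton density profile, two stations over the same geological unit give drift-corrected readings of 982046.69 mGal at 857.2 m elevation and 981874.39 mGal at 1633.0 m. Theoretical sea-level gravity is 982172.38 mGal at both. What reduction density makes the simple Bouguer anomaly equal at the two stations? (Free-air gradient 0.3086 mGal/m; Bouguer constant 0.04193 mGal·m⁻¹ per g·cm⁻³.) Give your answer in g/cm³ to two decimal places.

2.06

Δg_obs = 981874.39 − 982046.69 = -172.30 mGal over Δh = 1633.0 − 857.2 = 775.8 m
Equal Bouguer anomalies ⇒ Δg_obs + (0.3086 − 0.04193ρ)·Δh = 0
0.3086 − 0.04193ρ = −Δg_obs/Δh = 0.22209
ρ = (0.3086 − 0.22209) / 0.04193 = 2.06 g/cm³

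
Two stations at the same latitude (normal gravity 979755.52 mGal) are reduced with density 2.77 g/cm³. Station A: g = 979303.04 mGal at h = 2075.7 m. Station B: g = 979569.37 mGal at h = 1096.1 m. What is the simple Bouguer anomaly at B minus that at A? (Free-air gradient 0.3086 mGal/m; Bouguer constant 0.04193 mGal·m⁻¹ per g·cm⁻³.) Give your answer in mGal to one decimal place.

Δg_SB(A) = 979303.04 − 979755.52 + 0.3086×2075.7 − 0.04193×2.77×2075.7 = -53.00 mGal
Δg_SB(B) = 979569.37 − 979755.52 + 0.3086×1096.1 − 0.04193×2.77×1096.1 = 24.80 mGal
Difference = 24.80 − (-53.00) = 77.80 mGal

77.8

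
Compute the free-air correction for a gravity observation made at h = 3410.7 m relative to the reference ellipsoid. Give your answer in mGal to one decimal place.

1052.5

Free-air correction = 0.3086 × 3410.7 = 1052.5 mGal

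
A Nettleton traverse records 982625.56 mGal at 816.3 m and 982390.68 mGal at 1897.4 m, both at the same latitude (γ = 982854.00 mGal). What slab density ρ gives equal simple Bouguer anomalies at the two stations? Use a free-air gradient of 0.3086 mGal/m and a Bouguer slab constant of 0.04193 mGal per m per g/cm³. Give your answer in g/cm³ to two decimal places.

2.18

Δg_obs = 982390.68 − 982625.56 = -234.88 mGal over Δh = 1897.4 − 816.3 = 1081.1 m
Equal Bouguer anomalies ⇒ Δg_obs + (0.3086 − 0.04193ρ)·Δh = 0
0.3086 − 0.04193ρ = −Δg_obs/Δh = 0.21726
ρ = (0.3086 − 0.21726) / 0.04193 = 2.18 g/cm³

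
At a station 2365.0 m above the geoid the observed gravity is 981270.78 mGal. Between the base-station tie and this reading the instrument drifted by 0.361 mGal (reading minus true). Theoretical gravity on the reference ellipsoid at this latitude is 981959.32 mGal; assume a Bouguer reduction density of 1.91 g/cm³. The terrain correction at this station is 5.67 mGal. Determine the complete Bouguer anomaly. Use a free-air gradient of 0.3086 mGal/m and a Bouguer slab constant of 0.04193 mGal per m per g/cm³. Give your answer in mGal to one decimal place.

-142.8

Drift-corrected reading = 981270.78 − (0.361) = 981270.419 mGal
Free-air correction = 0.3086 × 2365.0 = 729.84 mGal
Free-air anomaly = 981270.419 − 981959.32 + (729.84) = 40.939 mGal
Bouguer slab correction = 0.04193 × 1.91 × 2365.0 = 189.40 mGal
Simple Bouguer anomaly = 40.939 − (189.40) = -148.461 mGal
Complete Bouguer anomaly = -148.461 + 5.67 = -142.791 mGal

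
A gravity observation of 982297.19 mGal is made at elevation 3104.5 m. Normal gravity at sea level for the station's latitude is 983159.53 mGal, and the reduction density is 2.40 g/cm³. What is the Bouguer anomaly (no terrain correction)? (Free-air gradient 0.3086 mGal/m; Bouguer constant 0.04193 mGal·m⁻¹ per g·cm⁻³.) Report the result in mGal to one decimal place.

Free-air correction = 0.3086 × 3104.5 = 958.05 mGal
Free-air anomaly = 982297.19 − 983159.53 + (958.05) = 95.71 mGal
Bouguer slab correction = 0.04193 × 2.40 × 3104.5 = 312.41 mGal
Simple Bouguer anomaly = 95.71 − (312.41) = -216.70 mGal

-216.7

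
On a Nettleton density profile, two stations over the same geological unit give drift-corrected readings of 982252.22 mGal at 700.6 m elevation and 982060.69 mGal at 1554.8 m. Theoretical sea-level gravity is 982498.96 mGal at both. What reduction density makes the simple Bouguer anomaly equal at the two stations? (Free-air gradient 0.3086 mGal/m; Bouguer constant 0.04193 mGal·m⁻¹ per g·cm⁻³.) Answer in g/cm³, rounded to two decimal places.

2.01

Δg_obs = 982060.69 − 982252.22 = -191.53 mGal over Δh = 1554.8 − 700.6 = 854.2 m
Equal Bouguer anomalies ⇒ Δg_obs + (0.3086 − 0.04193ρ)·Δh = 0
0.3086 − 0.04193ρ = −Δg_obs/Δh = 0.22422
ρ = (0.3086 − 0.22422) / 0.04193 = 2.01 g/cm³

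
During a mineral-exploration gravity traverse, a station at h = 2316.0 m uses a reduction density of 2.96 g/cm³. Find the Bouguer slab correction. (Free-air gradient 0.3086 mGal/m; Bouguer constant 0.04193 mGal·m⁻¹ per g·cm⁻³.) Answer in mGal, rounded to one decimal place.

287.4

Bouguer slab correction = 0.04193 × 2.96 × 2316.0 = 287.4 mGal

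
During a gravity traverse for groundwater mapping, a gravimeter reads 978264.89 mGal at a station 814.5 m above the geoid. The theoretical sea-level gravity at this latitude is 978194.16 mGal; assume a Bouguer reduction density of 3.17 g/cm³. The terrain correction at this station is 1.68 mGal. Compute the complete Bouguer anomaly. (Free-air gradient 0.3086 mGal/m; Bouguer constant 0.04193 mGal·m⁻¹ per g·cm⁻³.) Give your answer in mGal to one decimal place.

215.5

Free-air correction = 0.3086 × 814.5 = 251.35 mGal
Free-air anomaly = 978264.89 − 978194.16 + (251.35) = 322.08 mGal
Bouguer slab correction = 0.04193 × 3.17 × 814.5 = 108.26 mGal
Simple Bouguer anomaly = 322.08 − (108.26) = 213.82 mGal
Complete Bouguer anomaly = 213.82 + 1.68 = 215.50 mGal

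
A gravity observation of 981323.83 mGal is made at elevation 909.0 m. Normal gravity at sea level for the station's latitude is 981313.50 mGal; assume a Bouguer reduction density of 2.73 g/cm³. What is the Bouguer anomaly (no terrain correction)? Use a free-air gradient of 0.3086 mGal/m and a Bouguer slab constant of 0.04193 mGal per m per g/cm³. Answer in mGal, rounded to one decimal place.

186.8

Free-air correction = 0.3086 × 909.0 = 280.52 mGal
Free-air anomaly = 981323.83 − 981313.50 + (280.52) = 290.85 mGal
Bouguer slab correction = 0.04193 × 2.73 × 909.0 = 104.05 mGal
Simple Bouguer anomaly = 290.85 − (104.05) = 186.80 mGal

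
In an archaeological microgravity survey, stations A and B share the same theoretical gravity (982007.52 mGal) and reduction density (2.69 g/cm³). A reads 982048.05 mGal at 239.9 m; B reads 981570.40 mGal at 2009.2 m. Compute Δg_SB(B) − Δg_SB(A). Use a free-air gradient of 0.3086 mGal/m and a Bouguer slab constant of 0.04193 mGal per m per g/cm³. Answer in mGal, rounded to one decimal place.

-131.2

Δg_SB(A) = 982048.05 − 982007.52 + 0.3086×239.9 − 0.04193×2.69×239.9 = 87.50 mGal
Δg_SB(B) = 981570.40 − 982007.52 + 0.3086×2009.2 − 0.04193×2.69×2009.2 = -43.70 mGal
Difference = -43.70 − (87.50) = -131.20 mGal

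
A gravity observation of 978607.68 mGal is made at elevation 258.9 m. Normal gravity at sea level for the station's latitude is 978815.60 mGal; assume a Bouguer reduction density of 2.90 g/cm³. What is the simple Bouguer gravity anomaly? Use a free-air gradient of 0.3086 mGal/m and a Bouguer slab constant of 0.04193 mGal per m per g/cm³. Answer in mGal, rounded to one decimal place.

-159.5

Free-air correction = 0.3086 × 258.9 = 79.90 mGal
Free-air anomaly = 978607.68 − 978815.60 + (79.90) = -128.02 mGal
Bouguer slab correction = 0.04193 × 2.90 × 258.9 = 31.48 mGal
Simple Bouguer anomaly = -128.02 − (31.48) = -159.50 mGal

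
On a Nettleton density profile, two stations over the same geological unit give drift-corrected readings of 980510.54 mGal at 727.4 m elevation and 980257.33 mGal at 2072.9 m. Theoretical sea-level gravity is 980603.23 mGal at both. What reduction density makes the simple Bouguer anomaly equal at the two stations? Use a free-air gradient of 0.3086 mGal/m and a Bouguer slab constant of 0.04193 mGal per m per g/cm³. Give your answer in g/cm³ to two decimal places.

Δg_obs = 980257.33 − 980510.54 = -253.21 mGal over Δh = 2072.9 − 727.4 = 1345.5 m
Equal Bouguer anomalies ⇒ Δg_obs + (0.3086 − 0.04193ρ)·Δh = 0
0.3086 − 0.04193ρ = −Δg_obs/Δh = 0.18819
ρ = (0.3086 − 0.18819) / 0.04193 = 2.87 g/cm³

2.87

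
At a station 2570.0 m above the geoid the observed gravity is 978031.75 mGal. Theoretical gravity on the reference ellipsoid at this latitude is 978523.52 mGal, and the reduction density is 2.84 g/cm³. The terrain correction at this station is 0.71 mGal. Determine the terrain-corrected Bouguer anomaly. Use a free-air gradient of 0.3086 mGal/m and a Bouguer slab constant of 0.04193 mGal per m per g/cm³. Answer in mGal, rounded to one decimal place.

Free-air correction = 0.3086 × 2570.0 = 793.10 mGal
Free-air anomaly = 978031.75 − 978523.52 + (793.10) = 301.33 mGal
Bouguer slab correction = 0.04193 × 2.84 × 2570.0 = 306.04 mGal
Simple Bouguer anomaly = 301.33 − (306.04) = -4.71 mGal
Complete Bouguer anomaly = -4.71 + 0.71 = -4.00 mGal

-4.0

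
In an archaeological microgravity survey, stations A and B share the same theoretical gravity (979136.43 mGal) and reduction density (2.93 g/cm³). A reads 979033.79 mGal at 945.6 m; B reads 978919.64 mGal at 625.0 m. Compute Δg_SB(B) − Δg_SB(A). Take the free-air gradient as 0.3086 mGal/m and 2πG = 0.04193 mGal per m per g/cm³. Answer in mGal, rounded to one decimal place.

-173.7

Δg_SB(A) = 979033.79 − 979136.43 + 0.3086×945.6 − 0.04193×2.93×945.6 = 73.00 mGal
Δg_SB(B) = 978919.64 − 979136.43 + 0.3086×625.0 − 0.04193×2.93×625.0 = -100.70 mGal
Difference = -100.70 − (73.00) = -173.70 mGal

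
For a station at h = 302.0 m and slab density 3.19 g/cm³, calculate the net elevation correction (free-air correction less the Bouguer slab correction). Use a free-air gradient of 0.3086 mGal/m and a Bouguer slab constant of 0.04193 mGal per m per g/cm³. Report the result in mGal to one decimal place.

52.8

Combined gradient = 0.3086 − 0.04193 × 3.19 = 0.1748433 mGal/m
Combined elevation correction = 0.1748433 × 302.0 = 52.8 mGal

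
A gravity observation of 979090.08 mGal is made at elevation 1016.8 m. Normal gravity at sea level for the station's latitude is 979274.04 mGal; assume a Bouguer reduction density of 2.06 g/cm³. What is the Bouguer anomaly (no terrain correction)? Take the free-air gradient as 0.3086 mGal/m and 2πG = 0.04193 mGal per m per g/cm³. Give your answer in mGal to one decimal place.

42.0

Free-air correction = 0.3086 × 1016.8 = 313.78 mGal
Free-air anomaly = 979090.08 − 979274.04 + (313.78) = 129.82 mGal
Bouguer slab correction = 0.04193 × 2.06 × 1016.8 = 87.83 mGal
Simple Bouguer anomaly = 129.82 − (87.83) = 41.99 mGal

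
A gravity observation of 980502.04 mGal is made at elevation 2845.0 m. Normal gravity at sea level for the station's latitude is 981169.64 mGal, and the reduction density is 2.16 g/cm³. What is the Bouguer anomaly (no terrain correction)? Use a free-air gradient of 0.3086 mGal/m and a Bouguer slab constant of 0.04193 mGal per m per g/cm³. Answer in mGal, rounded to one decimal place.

-47.3

Free-air correction = 0.3086 × 2845.0 = 877.97 mGal
Free-air anomaly = 980502.04 − 981169.64 + (877.97) = 210.37 mGal
Bouguer slab correction = 0.04193 × 2.16 × 2845.0 = 257.67 mGal
Simple Bouguer anomaly = 210.37 − (257.67) = -47.30 mGal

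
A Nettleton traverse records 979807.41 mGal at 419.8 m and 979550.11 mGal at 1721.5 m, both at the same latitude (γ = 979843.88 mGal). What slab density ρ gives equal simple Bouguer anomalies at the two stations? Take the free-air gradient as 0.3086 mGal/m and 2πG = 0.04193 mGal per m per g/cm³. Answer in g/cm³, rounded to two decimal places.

Δg_obs = 979550.11 − 979807.41 = -257.30 mGal over Δh = 1721.5 − 419.8 = 1301.7 m
Equal Bouguer anomalies ⇒ Δg_obs + (0.3086 − 0.04193ρ)·Δh = 0
0.3086 − 0.04193ρ = −Δg_obs/Δh = 0.19766
ρ = (0.3086 − 0.19766) / 0.04193 = 2.65 g/cm³

2.65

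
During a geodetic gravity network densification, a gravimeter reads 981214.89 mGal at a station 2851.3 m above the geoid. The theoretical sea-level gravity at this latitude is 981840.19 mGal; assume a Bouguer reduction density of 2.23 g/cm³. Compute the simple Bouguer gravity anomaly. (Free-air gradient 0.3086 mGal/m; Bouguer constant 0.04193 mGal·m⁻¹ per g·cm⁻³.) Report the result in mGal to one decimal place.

-12.0

Free-air correction = 0.3086 × 2851.3 = 879.91 mGal
Free-air anomaly = 981214.89 − 981840.19 + (879.91) = 254.61 mGal
Bouguer slab correction = 0.04193 × 2.23 × 2851.3 = 266.61 mGal
Simple Bouguer anomaly = 254.61 − (266.61) = -12.00 mGal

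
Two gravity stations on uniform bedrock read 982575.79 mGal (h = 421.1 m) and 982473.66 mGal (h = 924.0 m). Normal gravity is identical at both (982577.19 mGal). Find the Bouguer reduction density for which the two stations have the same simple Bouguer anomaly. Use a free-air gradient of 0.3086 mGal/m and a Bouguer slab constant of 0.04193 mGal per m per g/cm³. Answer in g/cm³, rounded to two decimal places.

Δg_obs = 982473.66 − 982575.79 = -102.13 mGal over Δh = 924.0 − 421.1 = 502.9 m
Equal Bouguer anomalies ⇒ Δg_obs + (0.3086 − 0.04193ρ)·Δh = 0
0.3086 − 0.04193ρ = −Δg_obs/Δh = 0.20308
ρ = (0.3086 − 0.20308) / 0.04193 = 2.52 g/cm³

2.52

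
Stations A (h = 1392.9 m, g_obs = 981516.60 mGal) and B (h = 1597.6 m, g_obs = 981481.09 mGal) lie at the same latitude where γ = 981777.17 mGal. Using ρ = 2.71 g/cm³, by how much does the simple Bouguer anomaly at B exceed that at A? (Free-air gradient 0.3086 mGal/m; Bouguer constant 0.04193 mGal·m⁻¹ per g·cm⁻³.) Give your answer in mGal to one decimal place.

Δg_SB(A) = 981516.60 − 981777.17 + 0.3086×1392.9 − 0.04193×2.71×1392.9 = 11.00 mGal
Δg_SB(B) = 981481.09 − 981777.17 + 0.3086×1597.6 − 0.04193×2.71×1597.6 = 15.40 mGal
Difference = 15.40 − (11.00) = 4.40 mGal

4.4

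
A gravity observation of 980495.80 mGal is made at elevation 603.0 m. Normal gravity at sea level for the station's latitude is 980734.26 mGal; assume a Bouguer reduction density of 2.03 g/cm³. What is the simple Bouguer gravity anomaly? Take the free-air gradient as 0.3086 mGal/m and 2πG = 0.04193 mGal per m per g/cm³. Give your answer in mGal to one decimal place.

Free-air correction = 0.3086 × 603.0 = 186.09 mGal
Free-air anomaly = 980495.80 − 980734.26 + (186.09) = -52.37 mGal
Bouguer slab correction = 0.04193 × 2.03 × 603.0 = 51.33 mGal
Simple Bouguer anomaly = -52.37 − (51.33) = -103.70 mGal

-103.7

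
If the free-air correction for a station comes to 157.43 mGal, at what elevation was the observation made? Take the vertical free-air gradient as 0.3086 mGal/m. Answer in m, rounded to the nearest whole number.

h = 157.43 / 0.3086 = 510.14 m

510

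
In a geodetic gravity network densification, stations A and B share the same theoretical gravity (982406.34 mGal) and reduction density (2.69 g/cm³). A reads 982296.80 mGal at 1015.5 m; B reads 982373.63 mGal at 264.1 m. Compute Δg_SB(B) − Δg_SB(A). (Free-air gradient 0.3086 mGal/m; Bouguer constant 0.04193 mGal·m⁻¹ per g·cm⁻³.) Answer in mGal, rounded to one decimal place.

-70.3

Δg_SB(A) = 982296.80 − 982406.34 + 0.3086×1015.5 − 0.04193×2.69×1015.5 = 89.30 mGal
Δg_SB(B) = 982373.63 − 982406.34 + 0.3086×264.1 − 0.04193×2.69×264.1 = 19.00 mGal
Difference = 19.00 − (89.30) = -70.30 mGal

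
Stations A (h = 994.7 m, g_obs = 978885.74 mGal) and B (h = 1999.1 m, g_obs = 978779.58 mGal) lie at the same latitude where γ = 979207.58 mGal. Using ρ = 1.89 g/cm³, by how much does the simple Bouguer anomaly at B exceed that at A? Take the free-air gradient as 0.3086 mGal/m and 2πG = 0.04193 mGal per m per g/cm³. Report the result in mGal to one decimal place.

Δg_SB(A) = 978885.74 − 979207.58 + 0.3086×994.7 − 0.04193×1.89×994.7 = -93.70 mGal
Δg_SB(B) = 978779.58 − 979207.58 + 0.3086×1999.1 − 0.04193×1.89×1999.1 = 30.50 mGal
Difference = 30.50 − (-93.70) = 124.20 mGal

124.2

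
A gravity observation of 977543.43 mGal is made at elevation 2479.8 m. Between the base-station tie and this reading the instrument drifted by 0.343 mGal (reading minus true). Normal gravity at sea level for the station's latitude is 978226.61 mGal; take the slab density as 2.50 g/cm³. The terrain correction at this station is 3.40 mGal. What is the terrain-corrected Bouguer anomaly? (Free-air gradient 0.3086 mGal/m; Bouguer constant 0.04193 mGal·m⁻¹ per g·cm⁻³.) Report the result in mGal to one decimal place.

-174.8

Drift-corrected reading = 977543.43 − (0.343) = 977543.087 mGal
Free-air correction = 0.3086 × 2479.8 = 765.27 mGal
Free-air anomaly = 977543.087 − 978226.61 + (765.27) = 81.747 mGal
Bouguer slab correction = 0.04193 × 2.50 × 2479.8 = 259.95 mGal
Simple Bouguer anomaly = 81.747 − (259.95) = -178.203 mGal
Complete Bouguer anomaly = -178.203 + 3.40 = -174.803 mGal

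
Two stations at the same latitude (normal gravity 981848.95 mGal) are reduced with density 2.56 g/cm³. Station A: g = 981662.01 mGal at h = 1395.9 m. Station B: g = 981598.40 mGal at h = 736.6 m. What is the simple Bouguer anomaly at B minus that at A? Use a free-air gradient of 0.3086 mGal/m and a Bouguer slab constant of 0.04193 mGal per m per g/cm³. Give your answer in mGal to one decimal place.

-196.3

Δg_SB(A) = 981662.01 − 981848.95 + 0.3086×1395.9 − 0.04193×2.56×1395.9 = 94.00 mGal
Δg_SB(B) = 981598.40 − 981848.95 + 0.3086×736.6 − 0.04193×2.56×736.6 = -102.30 mGal
Difference = -102.30 − (94.00) = -196.30 mGal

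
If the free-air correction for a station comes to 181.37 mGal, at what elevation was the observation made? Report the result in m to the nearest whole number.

h = 181.37 / 0.3086 = 587.72 m

588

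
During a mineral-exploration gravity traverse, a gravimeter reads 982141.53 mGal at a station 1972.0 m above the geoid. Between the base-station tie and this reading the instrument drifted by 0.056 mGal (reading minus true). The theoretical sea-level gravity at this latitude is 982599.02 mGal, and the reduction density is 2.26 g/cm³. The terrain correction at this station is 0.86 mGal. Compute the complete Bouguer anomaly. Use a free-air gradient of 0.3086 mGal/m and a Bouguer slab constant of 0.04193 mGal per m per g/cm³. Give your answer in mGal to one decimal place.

-35.0

Drift-corrected reading = 982141.53 − (0.056) = 982141.474 mGal
Free-air correction = 0.3086 × 1972.0 = 608.56 mGal
Free-air anomaly = 982141.474 − 982599.02 + (608.56) = 151.014 mGal
Bouguer slab correction = 0.04193 × 2.26 × 1972.0 = 186.87 mGal
Simple Bouguer anomaly = 151.014 − (186.87) = -35.856 mGal
Complete Bouguer anomaly = -35.856 + 0.86 = -34.996 mGal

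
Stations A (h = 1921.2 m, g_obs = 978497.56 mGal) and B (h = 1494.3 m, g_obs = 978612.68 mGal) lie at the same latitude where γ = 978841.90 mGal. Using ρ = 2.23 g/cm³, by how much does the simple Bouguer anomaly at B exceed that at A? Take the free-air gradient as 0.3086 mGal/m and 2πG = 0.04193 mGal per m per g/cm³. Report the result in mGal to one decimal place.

23.3

Δg_SB(A) = 978497.56 − 978841.90 + 0.3086×1921.2 − 0.04193×2.23×1921.2 = 68.90 mGal
Δg_SB(B) = 978612.68 − 978841.90 + 0.3086×1494.3 − 0.04193×2.23×1494.3 = 92.20 mGal
Difference = 92.20 − (68.90) = 23.30 mGal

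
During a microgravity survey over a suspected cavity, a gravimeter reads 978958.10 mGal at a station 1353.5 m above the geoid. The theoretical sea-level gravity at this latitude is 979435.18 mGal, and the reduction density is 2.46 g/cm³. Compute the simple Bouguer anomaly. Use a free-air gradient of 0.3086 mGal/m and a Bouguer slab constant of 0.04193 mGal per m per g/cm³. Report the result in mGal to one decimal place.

-199.0

Free-air correction = 0.3086 × 1353.5 = 417.69 mGal
Free-air anomaly = 978958.10 − 979435.18 + (417.69) = -59.39 mGal
Bouguer slab correction = 0.04193 × 2.46 × 1353.5 = 139.61 mGal
Simple Bouguer anomaly = -59.39 − (139.61) = -199.00 mGal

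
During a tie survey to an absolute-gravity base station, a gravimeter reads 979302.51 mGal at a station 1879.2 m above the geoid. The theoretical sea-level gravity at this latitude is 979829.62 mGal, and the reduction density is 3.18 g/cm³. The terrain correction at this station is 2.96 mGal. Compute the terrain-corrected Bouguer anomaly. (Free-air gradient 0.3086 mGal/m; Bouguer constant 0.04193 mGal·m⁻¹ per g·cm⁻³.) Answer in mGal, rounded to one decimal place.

Free-air correction = 0.3086 × 1879.2 = 579.92 mGal
Free-air anomaly = 979302.51 − 979829.62 + (579.92) = 52.81 mGal
Bouguer slab correction = 0.04193 × 3.18 × 1879.2 = 250.57 mGal
Simple Bouguer anomaly = 52.81 − (250.57) = -197.76 mGal
Complete Bouguer anomaly = -197.76 + 2.96 = -194.80 mGal

-194.8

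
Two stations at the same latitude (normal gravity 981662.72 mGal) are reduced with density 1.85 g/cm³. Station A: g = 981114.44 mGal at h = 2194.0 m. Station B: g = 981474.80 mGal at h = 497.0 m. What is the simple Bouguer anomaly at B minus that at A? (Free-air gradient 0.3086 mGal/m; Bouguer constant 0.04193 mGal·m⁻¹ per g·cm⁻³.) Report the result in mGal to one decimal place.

Δg_SB(A) = 981114.44 − 981662.72 + 0.3086×2194.0 − 0.04193×1.85×2194.0 = -41.40 mGal
Δg_SB(B) = 981474.80 − 981662.72 + 0.3086×497.0 − 0.04193×1.85×497.0 = -73.10 mGal
Difference = -73.10 − (-41.40) = -31.70 mGal

-31.7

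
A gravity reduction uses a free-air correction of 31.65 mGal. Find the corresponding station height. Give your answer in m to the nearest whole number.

103

h = 31.65 / 0.3086 = 102.56 m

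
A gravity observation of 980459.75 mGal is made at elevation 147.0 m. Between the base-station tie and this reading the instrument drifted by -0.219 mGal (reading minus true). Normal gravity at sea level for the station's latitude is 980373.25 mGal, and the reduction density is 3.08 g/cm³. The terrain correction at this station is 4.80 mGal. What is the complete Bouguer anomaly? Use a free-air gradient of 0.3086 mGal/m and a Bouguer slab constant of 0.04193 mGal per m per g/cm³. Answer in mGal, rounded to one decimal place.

117.9

Drift-corrected reading = 980459.75 − (-0.219) = 980459.969 mGal
Free-air correction = 0.3086 × 147.0 = 45.36 mGal
Free-air anomaly = 980459.969 − 980373.25 + (45.36) = 132.079 mGal
Bouguer slab correction = 0.04193 × 3.08 × 147.0 = 18.98 mGal
Simple Bouguer anomaly = 132.079 − (18.98) = 113.099 mGal
Complete Bouguer anomaly = 113.099 + 4.80 = 117.899 mGal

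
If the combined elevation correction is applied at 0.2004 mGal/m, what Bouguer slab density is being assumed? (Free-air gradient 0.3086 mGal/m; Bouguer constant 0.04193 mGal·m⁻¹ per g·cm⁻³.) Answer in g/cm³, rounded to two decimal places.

2.58

0.2004 = 0.3086 − 0.04193 × ρ
ρ = (0.3086 − 0.2004) / 0.04193 = 2.58 g/cm³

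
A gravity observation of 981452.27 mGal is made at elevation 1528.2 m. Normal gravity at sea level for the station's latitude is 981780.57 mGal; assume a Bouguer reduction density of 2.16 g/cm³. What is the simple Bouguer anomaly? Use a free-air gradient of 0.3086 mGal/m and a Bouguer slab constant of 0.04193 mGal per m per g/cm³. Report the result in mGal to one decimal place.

4.9

Free-air correction = 0.3086 × 1528.2 = 471.60 mGal
Free-air anomaly = 981452.27 − 981780.57 + (471.60) = 143.30 mGal
Bouguer slab correction = 0.04193 × 2.16 × 1528.2 = 138.41 mGal
Simple Bouguer anomaly = 143.30 − (138.41) = 4.89 mGal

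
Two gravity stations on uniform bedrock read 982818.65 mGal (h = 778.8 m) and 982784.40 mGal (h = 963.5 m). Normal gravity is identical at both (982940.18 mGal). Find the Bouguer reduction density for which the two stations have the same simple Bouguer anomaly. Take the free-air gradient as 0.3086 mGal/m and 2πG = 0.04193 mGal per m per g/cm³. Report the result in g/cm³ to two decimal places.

2.94

Δg_obs = 982784.40 − 982818.65 = -34.25 mGal over Δh = 963.5 − 778.8 = 184.7 m
Equal Bouguer anomalies ⇒ Δg_obs + (0.3086 − 0.04193ρ)·Δh = 0
0.3086 − 0.04193ρ = −Δg_obs/Δh = 0.18544
ρ = (0.3086 − 0.18544) / 0.04193 = 2.94 g/cm³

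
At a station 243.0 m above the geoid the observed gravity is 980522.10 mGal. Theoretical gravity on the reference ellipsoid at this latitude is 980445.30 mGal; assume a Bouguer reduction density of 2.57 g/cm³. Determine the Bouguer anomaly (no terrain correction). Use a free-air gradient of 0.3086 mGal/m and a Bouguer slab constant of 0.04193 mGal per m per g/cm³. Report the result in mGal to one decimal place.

Free-air correction = 0.3086 × 243.0 = 74.99 mGal
Free-air anomaly = 980522.10 − 980445.30 + (74.99) = 151.79 mGal
Bouguer slab correction = 0.04193 × 2.57 × 243.0 = 26.19 mGal
Simple Bouguer anomaly = 151.79 − (26.19) = 125.60 mGal

125.6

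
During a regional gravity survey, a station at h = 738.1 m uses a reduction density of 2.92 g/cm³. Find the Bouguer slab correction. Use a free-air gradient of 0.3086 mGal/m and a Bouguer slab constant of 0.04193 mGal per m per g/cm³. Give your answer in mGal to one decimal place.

90.4

Bouguer slab correction = 0.04193 × 2.92 × 738.1 = 90.4 mGal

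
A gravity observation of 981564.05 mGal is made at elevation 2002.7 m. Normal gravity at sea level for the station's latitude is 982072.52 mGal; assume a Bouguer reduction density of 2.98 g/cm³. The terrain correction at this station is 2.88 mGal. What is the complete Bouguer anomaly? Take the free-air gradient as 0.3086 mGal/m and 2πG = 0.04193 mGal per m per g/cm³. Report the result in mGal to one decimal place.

-137.8

Free-air correction = 0.3086 × 2002.7 = 618.03 mGal
Free-air anomaly = 981564.05 − 982072.52 + (618.03) = 109.56 mGal
Bouguer slab correction = 0.04193 × 2.98 × 2002.7 = 250.24 mGal
Simple Bouguer anomaly = 109.56 − (250.24) = -140.68 mGal
Complete Bouguer anomaly = -140.68 + 2.88 = -137.80 mGal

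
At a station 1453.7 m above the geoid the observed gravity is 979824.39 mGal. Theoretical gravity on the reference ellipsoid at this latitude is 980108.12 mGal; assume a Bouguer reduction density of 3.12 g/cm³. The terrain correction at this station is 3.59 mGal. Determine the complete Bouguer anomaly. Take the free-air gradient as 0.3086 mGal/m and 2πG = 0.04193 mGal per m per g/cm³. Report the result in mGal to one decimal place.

-21.7

Free-air correction = 0.3086 × 1453.7 = 448.61 mGal
Free-air anomaly = 979824.39 − 980108.12 + (448.61) = 164.88 mGal
Bouguer slab correction = 0.04193 × 3.12 × 1453.7 = 190.18 mGal
Simple Bouguer anomaly = 164.88 − (190.18) = -25.30 mGal
Complete Bouguer anomaly = -25.30 + 3.59 = -21.71 mGal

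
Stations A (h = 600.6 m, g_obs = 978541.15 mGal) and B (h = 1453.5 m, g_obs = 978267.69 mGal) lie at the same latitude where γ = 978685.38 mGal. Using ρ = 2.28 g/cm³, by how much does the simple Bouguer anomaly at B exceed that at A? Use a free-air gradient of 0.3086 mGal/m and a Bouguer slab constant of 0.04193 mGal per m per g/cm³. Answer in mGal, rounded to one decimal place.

Δg_SB(A) = 978541.15 − 978685.38 + 0.3086×600.6 − 0.04193×2.28×600.6 = -16.30 mGal
Δg_SB(B) = 978267.69 − 978685.38 + 0.3086×1453.5 − 0.04193×2.28×1453.5 = -108.10 mGal
Difference = -108.10 − (-16.30) = -91.80 mGal

-91.8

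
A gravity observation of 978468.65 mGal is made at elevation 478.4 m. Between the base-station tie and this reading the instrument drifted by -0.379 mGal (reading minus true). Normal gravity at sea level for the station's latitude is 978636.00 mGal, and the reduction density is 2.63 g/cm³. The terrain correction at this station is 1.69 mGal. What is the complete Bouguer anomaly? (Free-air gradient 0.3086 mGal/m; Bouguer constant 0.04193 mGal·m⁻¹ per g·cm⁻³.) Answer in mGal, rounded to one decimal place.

-70.4

Drift-corrected reading = 978468.65 − (-0.379) = 978469.029 mGal
Free-air correction = 0.3086 × 478.4 = 147.63 mGal
Free-air anomaly = 978469.029 − 978636.00 + (147.63) = -19.341 mGal
Bouguer slab correction = 0.04193 × 2.63 × 478.4 = 52.76 mGal
Simple Bouguer anomaly = -19.341 − (52.76) = -72.101 mGal
Complete Bouguer anomaly = -72.101 + 1.69 = -70.411 mGal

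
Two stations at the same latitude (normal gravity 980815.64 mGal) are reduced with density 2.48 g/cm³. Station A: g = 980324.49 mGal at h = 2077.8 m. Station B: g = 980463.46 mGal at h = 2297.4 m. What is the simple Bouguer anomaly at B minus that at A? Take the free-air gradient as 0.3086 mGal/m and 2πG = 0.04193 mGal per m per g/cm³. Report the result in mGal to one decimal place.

Δg_SB(A) = 980324.49 − 980815.64 + 0.3086×2077.8 − 0.04193×2.48×2077.8 = -66.00 mGal
Δg_SB(B) = 980463.46 − 980815.64 + 0.3086×2297.4 − 0.04193×2.48×2297.4 = 117.90 mGal
Difference = 117.90 − (-66.00) = 183.90 mGal

183.9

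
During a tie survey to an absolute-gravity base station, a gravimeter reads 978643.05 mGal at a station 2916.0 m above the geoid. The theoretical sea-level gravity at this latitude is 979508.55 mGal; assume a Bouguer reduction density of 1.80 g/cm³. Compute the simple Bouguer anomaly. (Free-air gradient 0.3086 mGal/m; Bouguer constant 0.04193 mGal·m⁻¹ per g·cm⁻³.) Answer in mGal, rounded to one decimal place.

Free-air correction = 0.3086 × 2916.0 = 899.88 mGal
Free-air anomaly = 978643.05 − 979508.55 + (899.88) = 34.38 mGal
Bouguer slab correction = 0.04193 × 1.80 × 2916.0 = 220.08 mGal
Simple Bouguer anomaly = 34.38 − (220.08) = -185.70 mGal

-185.7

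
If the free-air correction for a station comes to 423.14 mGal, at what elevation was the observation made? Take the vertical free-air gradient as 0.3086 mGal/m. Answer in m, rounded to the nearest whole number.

1371

h = 423.14 / 0.3086 = 1371.16 m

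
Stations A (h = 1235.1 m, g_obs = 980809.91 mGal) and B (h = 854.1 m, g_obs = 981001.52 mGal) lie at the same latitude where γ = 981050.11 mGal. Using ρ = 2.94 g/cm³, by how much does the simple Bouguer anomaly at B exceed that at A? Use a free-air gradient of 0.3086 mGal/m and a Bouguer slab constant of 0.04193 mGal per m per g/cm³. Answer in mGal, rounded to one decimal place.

Δg_SB(A) = 980809.91 − 981050.11 + 0.3086×1235.1 − 0.04193×2.94×1235.1 = -11.30 mGal
Δg_SB(B) = 981001.52 − 981050.11 + 0.3086×854.1 − 0.04193×2.94×854.1 = 109.70 mGal
Difference = 109.70 − (-11.30) = 121.00 mGal

121.0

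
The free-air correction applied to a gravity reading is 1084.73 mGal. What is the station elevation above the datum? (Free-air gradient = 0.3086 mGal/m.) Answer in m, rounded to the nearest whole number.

3515

h = 1084.73 / 0.3086 = 3515.00 m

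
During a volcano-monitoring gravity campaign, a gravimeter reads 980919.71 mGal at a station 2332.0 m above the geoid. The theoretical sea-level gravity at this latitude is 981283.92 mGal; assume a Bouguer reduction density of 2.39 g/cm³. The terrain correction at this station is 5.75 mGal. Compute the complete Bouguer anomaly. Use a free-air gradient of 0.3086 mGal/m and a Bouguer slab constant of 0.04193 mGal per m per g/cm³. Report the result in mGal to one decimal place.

127.5

Free-air correction = 0.3086 × 2332.0 = 719.66 mGal
Free-air anomaly = 980919.71 − 981283.92 + (719.66) = 355.45 mGal
Bouguer slab correction = 0.04193 × 2.39 × 2332.0 = 233.70 mGal
Simple Bouguer anomaly = 355.45 − (233.70) = 121.75 mGal
Complete Bouguer anomaly = 121.75 + 5.75 = 127.50 mGal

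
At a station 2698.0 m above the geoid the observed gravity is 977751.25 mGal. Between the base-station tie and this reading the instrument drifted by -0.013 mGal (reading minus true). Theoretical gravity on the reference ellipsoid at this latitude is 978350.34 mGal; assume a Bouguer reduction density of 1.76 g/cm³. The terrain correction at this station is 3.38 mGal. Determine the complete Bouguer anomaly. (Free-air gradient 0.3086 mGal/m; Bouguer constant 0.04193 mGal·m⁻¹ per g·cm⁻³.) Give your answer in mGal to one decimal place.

Drift-corrected reading = 977751.25 − (-0.013) = 977751.263 mGal
Free-air correction = 0.3086 × 2698.0 = 832.60 mGal
Free-air anomaly = 977751.263 − 978350.34 + (832.60) = 233.523 mGal
Bouguer slab correction = 0.04193 × 1.76 × 2698.0 = 199.10 mGal
Simple Bouguer anomaly = 233.523 − (199.10) = 34.423 mGal
Complete Bouguer anomaly = 34.423 + 3.38 = 37.803 mGal

37.8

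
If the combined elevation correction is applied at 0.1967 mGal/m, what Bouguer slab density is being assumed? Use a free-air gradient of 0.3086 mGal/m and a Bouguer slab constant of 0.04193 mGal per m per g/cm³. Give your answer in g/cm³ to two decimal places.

0.1967 = 0.3086 − 0.04193 × ρ
ρ = (0.3086 − 0.1967) / 0.04193 = 2.67 g/cm³

2.67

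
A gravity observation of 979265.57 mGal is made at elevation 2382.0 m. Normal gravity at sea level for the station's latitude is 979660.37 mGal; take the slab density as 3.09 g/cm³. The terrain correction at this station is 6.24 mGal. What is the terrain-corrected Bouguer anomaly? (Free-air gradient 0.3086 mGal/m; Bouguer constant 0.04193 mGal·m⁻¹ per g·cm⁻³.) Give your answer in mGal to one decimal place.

Free-air correction = 0.3086 × 2382.0 = 735.09 mGal
Free-air anomaly = 979265.57 − 979660.37 + (735.09) = 340.29 mGal
Bouguer slab correction = 0.04193 × 3.09 × 2382.0 = 308.62 mGal
Simple Bouguer anomaly = 340.29 − (308.62) = 31.67 mGal
Complete Bouguer anomaly = 31.67 + 6.24 = 37.91 mGal

37.9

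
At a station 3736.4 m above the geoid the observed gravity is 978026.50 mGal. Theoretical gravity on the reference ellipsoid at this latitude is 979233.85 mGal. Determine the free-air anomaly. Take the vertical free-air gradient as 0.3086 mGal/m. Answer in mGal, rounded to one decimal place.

-54.3

Free-air correction = 0.3086 × 3736.4 = 1153.05 mGal
Free-air anomaly = 978026.50 − 979233.85 + (1153.05) = -54.30 mGal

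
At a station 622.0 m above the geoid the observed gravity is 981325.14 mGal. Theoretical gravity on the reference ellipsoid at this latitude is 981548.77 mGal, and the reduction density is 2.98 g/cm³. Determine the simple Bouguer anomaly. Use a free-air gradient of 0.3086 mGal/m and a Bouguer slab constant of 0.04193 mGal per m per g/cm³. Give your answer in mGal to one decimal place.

Free-air correction = 0.3086 × 622.0 = 191.95 mGal
Free-air anomaly = 981325.14 − 981548.77 + (191.95) = -31.68 mGal
Bouguer slab correction = 0.04193 × 2.98 × 622.0 = 77.72 mGal
Simple Bouguer anomaly = -31.68 − (77.72) = -109.40 mGal

-109.4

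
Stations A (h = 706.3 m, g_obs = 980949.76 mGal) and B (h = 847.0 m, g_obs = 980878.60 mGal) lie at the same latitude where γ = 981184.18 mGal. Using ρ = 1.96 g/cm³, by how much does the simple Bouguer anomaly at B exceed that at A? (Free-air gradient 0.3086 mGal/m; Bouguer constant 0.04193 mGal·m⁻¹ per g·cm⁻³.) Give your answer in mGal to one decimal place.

Δg_SB(A) = 980949.76 − 981184.18 + 0.3086×706.3 − 0.04193×1.96×706.3 = -74.50 mGal
Δg_SB(B) = 980878.60 − 981184.18 + 0.3086×847.0 − 0.04193×1.96×847.0 = -113.80 mGal
Difference = -113.80 − (-74.50) = -39.30 mGal

-39.3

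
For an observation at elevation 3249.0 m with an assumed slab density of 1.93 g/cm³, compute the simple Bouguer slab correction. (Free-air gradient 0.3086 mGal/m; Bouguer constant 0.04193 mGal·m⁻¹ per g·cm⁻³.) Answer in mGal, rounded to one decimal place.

Bouguer slab correction = 0.04193 × 1.93 × 3249.0 = 262.9 mGal

262.9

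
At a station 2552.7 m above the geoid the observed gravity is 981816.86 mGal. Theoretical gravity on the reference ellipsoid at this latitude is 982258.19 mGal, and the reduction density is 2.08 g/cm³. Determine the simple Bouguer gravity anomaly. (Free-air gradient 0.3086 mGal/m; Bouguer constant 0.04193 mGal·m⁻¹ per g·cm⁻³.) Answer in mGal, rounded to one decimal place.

123.8

Free-air correction = 0.3086 × 2552.7 = 787.76 mGal
Free-air anomaly = 981816.86 − 982258.19 + (787.76) = 346.43 mGal
Bouguer slab correction = 0.04193 × 2.08 × 2552.7 = 222.63 mGal
Simple Bouguer anomaly = 346.43 − (222.63) = 123.80 mGal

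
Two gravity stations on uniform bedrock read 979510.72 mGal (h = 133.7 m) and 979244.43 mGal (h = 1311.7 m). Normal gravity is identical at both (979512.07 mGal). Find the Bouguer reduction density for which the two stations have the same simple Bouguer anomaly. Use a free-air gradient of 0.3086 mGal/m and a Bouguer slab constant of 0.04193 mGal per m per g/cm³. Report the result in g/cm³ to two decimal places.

1.97

Δg_obs = 979244.43 − 979510.72 = -266.29 mGal over Δh = 1311.7 − 133.7 = 1178.0 m
Equal Bouguer anomalies ⇒ Δg_obs + (0.3086 − 0.04193ρ)·Δh = 0
0.3086 − 0.04193ρ = −Δg_obs/Δh = 0.22605
ρ = (0.3086 − 0.22605) / 0.04193 = 1.97 g/cm³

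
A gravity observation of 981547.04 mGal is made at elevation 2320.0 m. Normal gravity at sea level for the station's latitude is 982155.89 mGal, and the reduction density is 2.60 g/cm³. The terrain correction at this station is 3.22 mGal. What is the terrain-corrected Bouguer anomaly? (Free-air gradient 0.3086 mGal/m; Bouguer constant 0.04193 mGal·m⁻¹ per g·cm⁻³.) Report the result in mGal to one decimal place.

-142.6

Free-air correction = 0.3086 × 2320.0 = 715.95 mGal
Free-air anomaly = 981547.04 − 982155.89 + (715.95) = 107.10 mGal
Bouguer slab correction = 0.04193 × 2.60 × 2320.0 = 252.92 mGal
Simple Bouguer anomaly = 107.10 − (252.92) = -145.82 mGal
Complete Bouguer anomaly = -145.82 + 3.22 = -142.60 mGal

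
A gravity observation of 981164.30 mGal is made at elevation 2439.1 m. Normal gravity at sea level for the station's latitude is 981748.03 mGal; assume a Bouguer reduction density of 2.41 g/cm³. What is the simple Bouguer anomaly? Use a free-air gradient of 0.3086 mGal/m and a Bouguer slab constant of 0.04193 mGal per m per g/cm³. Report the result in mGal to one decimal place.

Free-air correction = 0.3086 × 2439.1 = 752.71 mGal
Free-air anomaly = 981164.30 − 981748.03 + (752.71) = 168.98 mGal
Bouguer slab correction = 0.04193 × 2.41 × 2439.1 = 246.47 mGal
Simple Bouguer anomaly = 168.98 − (246.47) = -77.49 mGal

-77.5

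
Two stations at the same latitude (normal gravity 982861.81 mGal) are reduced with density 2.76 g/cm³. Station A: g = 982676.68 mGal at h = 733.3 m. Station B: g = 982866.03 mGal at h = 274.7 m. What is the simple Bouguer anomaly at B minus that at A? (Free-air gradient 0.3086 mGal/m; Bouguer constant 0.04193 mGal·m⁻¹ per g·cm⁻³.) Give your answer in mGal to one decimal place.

100.9

Δg_SB(A) = 982676.68 − 982861.81 + 0.3086×733.3 − 0.04193×2.76×733.3 = -43.70 mGal
Δg_SB(B) = 982866.03 − 982861.81 + 0.3086×274.7 − 0.04193×2.76×274.7 = 57.20 mGal
Difference = 57.20 − (-43.70) = 100.90 mGal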